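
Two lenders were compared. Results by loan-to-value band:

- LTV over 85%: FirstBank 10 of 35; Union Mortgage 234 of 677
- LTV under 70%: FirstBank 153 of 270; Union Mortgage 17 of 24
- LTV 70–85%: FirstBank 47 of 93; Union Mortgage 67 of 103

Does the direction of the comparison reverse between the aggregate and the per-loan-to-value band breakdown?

Yes

LTV over 85%: FirstBank 10/35 = 28.6%, Union Mortgage 234/677 = 34.6% → Union Mortgage
LTV under 70%: FirstBank 153/270 = 56.7%, Union Mortgage 17/24 = 70.8% → Union Mortgage
LTV 70–85%: FirstBank 47/93 = 50.5%, Union Mortgage 67/103 = 65.0% → Union Mortgage
Overall: FirstBank 210/398 = 52.8%, Union Mortgage 318/804 = 39.6% → FirstBank
Union Mortgage wins each loan-to-value group but FirstBank wins overall — the comparison reverses. Union Mortgage's loans skew toward LTV over 85%, which has a lower base rate.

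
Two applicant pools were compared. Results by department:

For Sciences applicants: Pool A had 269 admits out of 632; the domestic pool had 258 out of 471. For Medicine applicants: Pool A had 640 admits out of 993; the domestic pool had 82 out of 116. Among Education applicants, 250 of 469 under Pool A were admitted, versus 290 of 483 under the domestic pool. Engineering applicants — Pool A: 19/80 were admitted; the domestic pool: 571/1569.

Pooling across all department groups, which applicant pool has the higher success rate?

Pool A

Sciences: Pool A 269/632 = 42.6%, the domestic pool 258/471 = 54.8% → the domestic pool
Medicine: Pool A 640/993 = 64.5%, the domestic pool 82/116 = 70.7% → the domestic pool
Education: Pool A 250/469 = 53.3%, the domestic pool 290/483 = 60.0% → the domestic pool
Engineering: Pool A 19/80 = 23.8%, the domestic pool 571/1569 = 36.4% → the domestic pool
Overall: Pool A 1178/2174 = 54.2%, the domestic pool 1201/2639 = 45.5% → Pool A
(The domestic pool wins every department group but Pool A wins overall — the domestic pool's applicants skew toward the low-rate Engineering group.)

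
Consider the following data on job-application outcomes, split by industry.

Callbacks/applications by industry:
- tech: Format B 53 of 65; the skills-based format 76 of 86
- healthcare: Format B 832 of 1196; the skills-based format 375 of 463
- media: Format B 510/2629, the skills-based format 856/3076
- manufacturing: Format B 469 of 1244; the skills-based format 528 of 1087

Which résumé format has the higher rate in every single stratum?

the skills-based format

Tech: Format B 53/65 = 81.5%, the skills-based format 76/86 = 88.4% → the skills-based format
Healthcare: Format B 832/1196 = 69.6%, the skills-based format 375/463 = 81.0% → the skills-based format
Media: Format B 510/2629 = 19.4%, the skills-based format 856/3076 = 27.8% → the skills-based format
Manufacturing: Format B 469/1244 = 37.7%, the skills-based format 528/1087 = 48.6% → the skills-based format
The skills-based format has the higher rate in all 4 groups.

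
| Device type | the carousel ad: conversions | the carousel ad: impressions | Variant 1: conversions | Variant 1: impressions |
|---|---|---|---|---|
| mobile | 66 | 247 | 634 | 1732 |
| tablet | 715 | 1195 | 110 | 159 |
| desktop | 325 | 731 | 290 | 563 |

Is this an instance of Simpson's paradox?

Yes

Mobile: the carousel ad 66/247 = 26.7%, Variant 1 634/1732 = 36.6% → Variant 1
Tablet: the carousel ad 715/1195 = 59.8%, Variant 1 110/159 = 69.2% → Variant 1
Desktop: the carousel ad 325/731 = 44.5%, Variant 1 290/563 = 51.5% → Variant 1
Overall: the carousel ad 1106/2173 = 50.9%, Variant 1 1034/2454 = 42.1% → the carousel ad
Variant 1 wins each device group but the carousel ad wins overall — the comparison reverses. Variant 1's impressions skew toward mobile, which has a lower base rate.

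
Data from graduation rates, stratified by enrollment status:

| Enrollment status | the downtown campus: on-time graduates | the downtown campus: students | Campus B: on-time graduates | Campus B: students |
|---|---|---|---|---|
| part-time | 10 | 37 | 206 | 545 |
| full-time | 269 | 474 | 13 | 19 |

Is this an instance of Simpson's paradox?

Yes

Part-time: the downtown campus 10/37 = 27.0%, Campus B 206/545 = 37.8% → Campus B
Full-time: the downtown campus 269/474 = 56.8%, Campus B 13/19 = 68.4% → Campus B
Overall: the downtown campus 279/511 = 54.6%, Campus B 219/564 = 38.8% → the downtown campus
Campus B wins each enrollment group but the downtown campus wins overall — the comparison reverses. Campus B's students skew toward part-time, which has a lower base rate.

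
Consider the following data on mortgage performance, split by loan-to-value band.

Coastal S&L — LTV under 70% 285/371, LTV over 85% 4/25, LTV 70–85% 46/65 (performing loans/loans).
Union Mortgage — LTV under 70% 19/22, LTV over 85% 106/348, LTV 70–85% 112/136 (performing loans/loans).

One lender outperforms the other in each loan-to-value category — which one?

Union Mortgage

LTV under 70%: Coastal S&L 285/371 = 76.8%, Union Mortgage 19/22 = 86.4% → Union Mortgage
LTV over 85%: Coastal S&L 4/25 = 16.0%, Union Mortgage 106/348 = 30.5% → Union Mortgage
LTV 70–85%: Coastal S&L 46/65 = 70.8%, Union Mortgage 112/136 = 82.4% → Union Mortgage
Union Mortgage has the higher rate in all 3 groups.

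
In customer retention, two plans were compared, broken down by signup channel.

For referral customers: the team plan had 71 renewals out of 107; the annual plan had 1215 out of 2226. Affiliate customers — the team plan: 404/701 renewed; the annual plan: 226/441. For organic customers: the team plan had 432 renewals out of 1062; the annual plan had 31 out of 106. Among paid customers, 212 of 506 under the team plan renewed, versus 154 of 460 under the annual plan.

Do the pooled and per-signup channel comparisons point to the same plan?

No

Referral: the team plan 71/107 = 66.4%, the annual plan 1215/2226 = 54.6% → the team plan
Affiliate: the team plan 404/701 = 57.6%, the annual plan 226/441 = 51.2% → the team plan
Organic: the team plan 432/1062 = 40.7%, the annual plan 31/106 = 29.2% → the team plan
Paid: the team plan 212/506 = 41.9%, the annual plan 154/460 = 33.5% → the team plan
Overall: the team plan 1119/2376 = 47.1%, the annual plan 1626/3233 = 50.3% → the annual plan
The team plan wins each signup group but the annual plan wins overall — the comparison reverses. The team plan's customers skew toward organic, which has a lower base rate.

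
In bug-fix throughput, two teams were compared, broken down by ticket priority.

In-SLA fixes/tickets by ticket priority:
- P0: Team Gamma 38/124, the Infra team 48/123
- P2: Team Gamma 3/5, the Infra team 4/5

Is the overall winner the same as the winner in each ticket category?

P0: Team Gamma 38/124 = 30.6%, the Infra team 48/123 = 39.0% → the Infra team
P2: Team Gamma 3/5 = 60.0%, the Infra team 4/5 = 80.0% → the Infra team
Overall: Team Gamma 41/129 = 31.8%, the Infra team 52/128 = 40.6% → the Infra team
The Infra team wins overall and in every ticket group — no reversal.

Yes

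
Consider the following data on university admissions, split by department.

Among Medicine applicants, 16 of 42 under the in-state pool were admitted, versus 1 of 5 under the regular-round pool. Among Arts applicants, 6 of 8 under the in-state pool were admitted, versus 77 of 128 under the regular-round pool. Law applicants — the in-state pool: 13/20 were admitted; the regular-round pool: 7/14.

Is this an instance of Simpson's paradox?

Medicine: the in-state pool 16/42 = 38.1%, the regular-round pool 1/5 = 20.0% → the in-state pool
Arts: the in-state pool 6/8 = 75.0%, the regular-round pool 77/128 = 60.2% → the in-state pool
Law: the in-state pool 13/20 = 65.0%, the regular-round pool 7/14 = 50.0% → the in-state pool
Overall: the in-state pool 35/70 = 50.0%, the regular-round pool 85/147 = 57.8% → the regular-round pool
The in-state pool wins each department group but the regular-round pool wins overall — the comparison reverses. The in-state pool's applicants skew toward Medicine, which has a lower base rate.

Yes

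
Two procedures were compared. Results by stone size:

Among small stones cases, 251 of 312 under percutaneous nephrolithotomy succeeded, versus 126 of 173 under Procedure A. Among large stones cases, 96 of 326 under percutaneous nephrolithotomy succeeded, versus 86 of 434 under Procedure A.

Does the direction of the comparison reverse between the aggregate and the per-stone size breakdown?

No

Small stones: percutaneous nephrolithotomy 251/312 = 80.4%, Procedure A 126/173 = 72.8% → percutaneous nephrolithotomy
Large stones: percutaneous nephrolithotomy 96/326 = 29.4%, Procedure A 86/434 = 19.8% → percutaneous nephrolithotomy
Overall: percutaneous nephrolithotomy 347/638 = 54.4%, Procedure A 212/607 = 34.9% → percutaneous nephrolithotomy
Percutaneous nephrolithotomy wins overall and in every stone group — no reversal.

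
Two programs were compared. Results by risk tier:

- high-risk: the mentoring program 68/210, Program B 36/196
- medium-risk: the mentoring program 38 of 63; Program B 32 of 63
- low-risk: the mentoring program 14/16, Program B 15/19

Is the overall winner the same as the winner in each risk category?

Yes

High-risk: the mentoring program 68/210 = 32.4%, Program B 36/196 = 18.4% → the mentoring program
Medium-risk: the mentoring program 38/63 = 60.3%, Program B 32/63 = 50.8% → the mentoring program
Low-risk: the mentoring program 14/16 = 87.5%, Program B 15/19 = 78.9% → the mentoring program
Overall: the mentoring program 120/289 = 41.5%, Program B 83/278 = 29.9% → the mentoring program
The mentoring program wins overall and in every risk group — no reversal.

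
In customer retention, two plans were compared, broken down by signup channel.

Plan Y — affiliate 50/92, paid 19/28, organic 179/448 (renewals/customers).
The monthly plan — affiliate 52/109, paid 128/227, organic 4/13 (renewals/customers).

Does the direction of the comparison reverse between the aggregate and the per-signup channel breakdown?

Affiliate: Plan Y 50/92 = 54.3%, the monthly plan 52/109 = 47.7% → Plan Y
Paid: Plan Y 19/28 = 67.9%, the monthly plan 128/227 = 56.4% → Plan Y
Organic: Plan Y 179/448 = 40.0%, the monthly plan 4/13 = 30.8% → Plan Y
Overall: Plan Y 248/568 = 43.7%, the monthly plan 184/349 = 52.7% → the monthly plan
Plan Y wins each signup group but the monthly plan wins overall — the comparison reverses. Plan Y's customers skew toward organic, which has a lower base rate.

Yes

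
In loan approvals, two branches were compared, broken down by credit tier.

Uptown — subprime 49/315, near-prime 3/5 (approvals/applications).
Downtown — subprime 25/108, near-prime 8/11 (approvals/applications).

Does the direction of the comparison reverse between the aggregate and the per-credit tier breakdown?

No

Subprime: Uptown 49/315 = 15.6%, Downtown 25/108 = 23.1% → Downtown
Near-prime: Uptown 3/5 = 60.0%, Downtown 8/11 = 72.7% → Downtown
Overall: Uptown 52/320 = 16.2%, Downtown 33/119 = 27.7% → Downtown
Downtown wins overall and in every credit group — no reversal.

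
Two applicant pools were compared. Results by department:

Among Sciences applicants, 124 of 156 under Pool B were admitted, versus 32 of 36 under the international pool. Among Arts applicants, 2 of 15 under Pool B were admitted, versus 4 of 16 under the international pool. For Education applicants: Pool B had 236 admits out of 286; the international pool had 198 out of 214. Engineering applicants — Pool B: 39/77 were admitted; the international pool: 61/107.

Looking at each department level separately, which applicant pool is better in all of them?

the international pool

Sciences: Pool B 124/156 = 79.5%, the international pool 32/36 = 88.9% → the international pool
Arts: Pool B 2/15 = 13.3%, the international pool 4/16 = 25.0% → the international pool
Education: Pool B 236/286 = 82.5%, the international pool 198/214 = 92.5% → the international pool
Engineering: Pool B 39/77 = 50.6%, the international pool 61/107 = 57.0% → the international pool
The international pool has the higher rate in all 4 groups.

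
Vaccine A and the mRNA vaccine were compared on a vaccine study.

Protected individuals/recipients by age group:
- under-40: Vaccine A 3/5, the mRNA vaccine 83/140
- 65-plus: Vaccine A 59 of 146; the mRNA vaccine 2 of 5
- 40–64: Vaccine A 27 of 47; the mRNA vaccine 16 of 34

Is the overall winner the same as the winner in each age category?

No

Under-40: Vaccine A 3/5 = 60.0%, the mRNA vaccine 83/140 = 59.3% → Vaccine A
65-plus: Vaccine A 59/146 = 40.4%, the mRNA vaccine 2/5 = 40.0% → Vaccine A
40–64: Vaccine A 27/47 = 57.4%, the mRNA vaccine 16/34 = 47.1% → Vaccine A
Overall: Vaccine A 89/198 = 44.9%, the mRNA vaccine 101/179 = 56.4% → the mRNA vaccine
Vaccine A wins each age group but the mRNA vaccine wins overall — the comparison reverses. Vaccine A's recipients skew toward 65-plus, which has a lower base rate.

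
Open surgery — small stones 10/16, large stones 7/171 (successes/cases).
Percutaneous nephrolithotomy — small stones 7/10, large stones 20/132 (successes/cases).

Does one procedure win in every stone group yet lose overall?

Small stones: open surgery 10/16 = 62.5%, percutaneous nephrolithotomy 7/10 = 70.0% → percutaneous nephrolithotomy
Large stones: open surgery 7/171 = 4.1%, percutaneous nephrolithotomy 20/132 = 15.2% → percutaneous nephrolithotomy
Overall: open surgery 17/187 = 9.1%, percutaneous nephrolithotomy 27/142 = 19.0% → percutaneous nephrolithotomy
Percutaneous nephrolithotomy wins overall and in every stone group — no reversal.

No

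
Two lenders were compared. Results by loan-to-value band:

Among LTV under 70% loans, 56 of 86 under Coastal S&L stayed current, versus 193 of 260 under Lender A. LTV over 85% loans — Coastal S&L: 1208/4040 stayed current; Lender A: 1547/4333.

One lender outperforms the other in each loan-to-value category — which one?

Lender A

LTV under 70%: Coastal S&L 56/86 = 65.1%, Lender A 193/260 = 74.2% → Lender A
LTV over 85%: Coastal S&L 1208/4040 = 29.9%, Lender A 1547/4333 = 35.7% → Lender A
Lender A has the higher rate in both groups.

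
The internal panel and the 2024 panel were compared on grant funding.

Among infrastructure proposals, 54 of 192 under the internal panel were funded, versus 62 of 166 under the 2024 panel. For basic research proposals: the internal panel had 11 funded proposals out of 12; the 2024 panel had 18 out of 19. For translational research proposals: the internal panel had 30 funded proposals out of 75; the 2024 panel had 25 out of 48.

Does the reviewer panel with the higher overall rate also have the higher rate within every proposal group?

Infrastructure: the internal panel 54/192 = 28.1%, the 2024 panel 62/166 = 37.3% → the 2024 panel
Basic research: the internal panel 11/12 = 91.7%, the 2024 panel 18/19 = 94.7% → the 2024 panel
Translational research: the internal panel 30/75 = 40.0%, the 2024 panel 25/48 = 52.1% → the 2024 panel
Overall: the internal panel 95/279 = 34.1%, the 2024 panel 105/233 = 45.1% → the 2024 panel
The 2024 panel wins overall and in every proposal group — no reversal.

Yes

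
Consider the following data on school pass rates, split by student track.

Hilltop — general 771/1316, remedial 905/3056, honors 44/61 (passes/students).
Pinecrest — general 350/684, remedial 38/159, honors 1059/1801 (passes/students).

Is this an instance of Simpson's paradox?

Yes

General: Hilltop 771/1316 = 58.6%, Pinecrest 350/684 = 51.2% → Hilltop
Remedial: Hilltop 905/3056 = 29.6%, Pinecrest 38/159 = 23.9% → Hilltop
Honors: Hilltop 44/61 = 72.1%, Pinecrest 1059/1801 = 58.8% → Hilltop
Overall: Hilltop 1720/4433 = 38.8%, Pinecrest 1447/2644 = 54.7% → Pinecrest
Hilltop wins each student group but Pinecrest wins overall — the comparison reverses. Hilltop's students skew toward remedial, which has a lower base rate.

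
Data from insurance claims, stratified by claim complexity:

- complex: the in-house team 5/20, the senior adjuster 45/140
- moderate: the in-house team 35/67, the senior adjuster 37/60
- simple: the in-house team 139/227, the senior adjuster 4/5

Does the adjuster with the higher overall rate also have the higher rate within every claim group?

No

Complex: the in-house team 5/20 = 25.0%, the senior adjuster 45/140 = 32.1% → the senior adjuster
Moderate: the in-house team 35/67 = 52.2%, the senior adjuster 37/60 = 61.7% → the senior adjuster
Simple: the in-house team 139/227 = 61.2%, the senior adjuster 4/5 = 80.0% → the senior adjuster
Overall: the in-house team 179/314 = 57.0%, the senior adjuster 86/205 = 42.0% → the in-house team
The senior adjuster wins each claim group but the in-house team wins overall — the comparison reverses. The senior adjuster's claims skew toward complex, which has a lower base rate.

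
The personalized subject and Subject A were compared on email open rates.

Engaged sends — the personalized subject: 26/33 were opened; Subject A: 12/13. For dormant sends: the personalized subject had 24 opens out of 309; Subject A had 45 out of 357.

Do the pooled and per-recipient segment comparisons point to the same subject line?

Engaged: the personalized subject 26/33 = 78.8%, Subject A 12/13 = 92.3% → Subject A
Dormant: the personalized subject 24/309 = 7.8%, Subject A 45/357 = 12.6% → Subject A
Overall: the personalized subject 50/342 = 14.6%, Subject A 57/370 = 15.4% → Subject A
Subject A wins overall and in every recipient group — no reversal.

Yes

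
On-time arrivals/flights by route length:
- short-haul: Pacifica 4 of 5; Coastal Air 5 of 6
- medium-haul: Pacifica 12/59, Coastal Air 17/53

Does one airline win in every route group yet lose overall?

No

Short-haul: Pacifica 4/5 = 80.0%, Coastal Air 5/6 = 83.3% → Coastal Air
Medium-haul: Pacifica 12/59 = 20.3%, Coastal Air 17/53 = 32.1% → Coastal Air
Overall: Pacifica 16/64 = 25.0%, Coastal Air 22/59 = 37.3% → Coastal Air
Coastal Air wins overall and in every route group — no reversal.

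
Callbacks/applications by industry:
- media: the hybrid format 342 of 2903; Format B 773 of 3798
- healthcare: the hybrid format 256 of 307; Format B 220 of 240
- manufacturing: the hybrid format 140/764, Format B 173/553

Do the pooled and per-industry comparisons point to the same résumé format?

Media: the hybrid format 342/2903 = 11.8%, Format B 773/3798 = 20.4% → Format B
Healthcare: the hybrid format 256/307 = 83.4%, Format B 220/240 = 91.7% → Format B
Manufacturing: the hybrid format 140/764 = 18.3%, Format B 173/553 = 31.3% → Format B
Overall: the hybrid format 738/3974 = 18.6%, Format B 1166/4591 = 25.4% → Format B
Format B wins overall and in every industry group — no reversal.

Yes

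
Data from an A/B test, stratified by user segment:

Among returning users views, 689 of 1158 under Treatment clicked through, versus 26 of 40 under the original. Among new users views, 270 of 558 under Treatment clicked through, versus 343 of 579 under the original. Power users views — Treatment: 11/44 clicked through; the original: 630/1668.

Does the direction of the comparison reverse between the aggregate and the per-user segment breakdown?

Returning users: Treatment 689/1158 = 59.5%, the original 26/40 = 65.0% → the original
New users: Treatment 270/558 = 48.4%, the original 343/579 = 59.2% → the original
Power users: Treatment 11/44 = 25.0%, the original 630/1668 = 37.8% → the original
Overall: Treatment 970/1760 = 55.1%, the original 999/2287 = 43.7% → Treatment
The original wins each user group but Treatment wins overall — the comparison reverses. The original's views skew toward power users, which has a lower base rate.

Yes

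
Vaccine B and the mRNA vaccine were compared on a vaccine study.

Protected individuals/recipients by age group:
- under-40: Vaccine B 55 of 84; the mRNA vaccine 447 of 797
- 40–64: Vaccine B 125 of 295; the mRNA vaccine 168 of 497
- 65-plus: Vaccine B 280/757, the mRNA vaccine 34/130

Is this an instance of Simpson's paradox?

Under-40: Vaccine B 55/84 = 65.5%, the mRNA vaccine 447/797 = 56.1% → Vaccine B
40–64: Vaccine B 125/295 = 42.4%, the mRNA vaccine 168/497 = 33.8% → Vaccine B
65-plus: Vaccine B 280/757 = 37.0%, the mRNA vaccine 34/130 = 26.2% → Vaccine B
Overall: Vaccine B 460/1136 = 40.5%, the mRNA vaccine 649/1424 = 45.6% → the mRNA vaccine
Vaccine B wins each age group but the mRNA vaccine wins overall — the comparison reverses. Vaccine B's recipients skew toward 65-plus, which has a lower base rate.

Yes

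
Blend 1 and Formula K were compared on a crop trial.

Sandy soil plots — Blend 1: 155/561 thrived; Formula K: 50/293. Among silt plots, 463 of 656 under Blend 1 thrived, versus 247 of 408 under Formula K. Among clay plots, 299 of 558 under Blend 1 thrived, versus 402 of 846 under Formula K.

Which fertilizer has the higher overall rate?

Sandy soil: Blend 1 155/561 = 27.6%, Formula K 50/293 = 17.1% → Blend 1
Silt: Blend 1 463/656 = 70.6%, Formula K 247/408 = 60.5% → Blend 1
Clay: Blend 1 299/558 = 53.6%, Formula K 402/846 = 47.5% → Blend 1
Overall: Blend 1 917/1775 = 51.7%, Formula K 699/1547 = 45.2% → Blend 1

Blend 1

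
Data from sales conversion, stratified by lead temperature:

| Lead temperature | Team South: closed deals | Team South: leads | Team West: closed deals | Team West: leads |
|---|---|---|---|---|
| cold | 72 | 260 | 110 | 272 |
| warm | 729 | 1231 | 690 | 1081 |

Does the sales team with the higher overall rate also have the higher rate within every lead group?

Yes

Cold: Team South 72/260 = 27.7%, Team West 110/272 = 40.4% → Team West
Warm: Team South 729/1231 = 59.2%, Team West 690/1081 = 63.8% → Team West
Overall: Team South 801/1491 = 53.7%, Team West 800/1353 = 59.1% → Team West
Team West wins overall and in every lead group — no reversal.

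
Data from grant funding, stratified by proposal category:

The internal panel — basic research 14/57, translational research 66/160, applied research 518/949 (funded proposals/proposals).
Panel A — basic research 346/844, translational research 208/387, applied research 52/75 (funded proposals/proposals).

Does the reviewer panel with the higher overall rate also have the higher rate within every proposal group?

Basic research: the internal panel 14/57 = 24.6%, Panel A 346/844 = 41.0% → Panel A
Translational research: the internal panel 66/160 = 41.2%, Panel A 208/387 = 53.7% → Panel A
Applied research: the internal panel 518/949 = 54.6%, Panel A 52/75 = 69.3% → Panel A
Overall: the internal panel 598/1166 = 51.3%, Panel A 606/1306 = 46.4% → the internal panel
Panel A wins each proposal group but the internal panel wins overall — the comparison reverses. Panel A's proposals skew toward basic research, which has a lower base rate.

No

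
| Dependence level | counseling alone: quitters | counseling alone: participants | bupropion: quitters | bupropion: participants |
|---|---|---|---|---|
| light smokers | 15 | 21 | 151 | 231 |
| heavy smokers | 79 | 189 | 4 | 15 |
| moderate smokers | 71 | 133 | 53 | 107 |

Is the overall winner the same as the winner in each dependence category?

No

Light smokers: counseling alone 15/21 = 71.4%, bupropion 151/231 = 65.4% → counseling alone
Heavy smokers: counseling alone 79/189 = 41.8%, bupropion 4/15 = 26.7% → counseling alone
Moderate smokers: counseling alone 71/133 = 53.4%, bupropion 53/107 = 49.5% → counseling alone
Overall: counseling alone 165/343 = 48.1%, bupropion 208/353 = 58.9% → bupropion
Counseling alone wins each dependence group but bupropion wins overall — the comparison reverses. Counseling alone's participants skew toward heavy smokers, which has a lower base rate.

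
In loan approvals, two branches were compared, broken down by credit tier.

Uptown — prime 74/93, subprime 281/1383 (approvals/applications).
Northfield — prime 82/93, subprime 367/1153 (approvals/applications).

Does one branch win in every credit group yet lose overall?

Prime: Uptown 74/93 = 79.6%, Northfield 82/93 = 88.2% → Northfield
Subprime: Uptown 281/1383 = 20.3%, Northfield 367/1153 = 31.8% → Northfield
Overall: Uptown 355/1476 = 24.1%, Northfield 449/1246 = 36.0% → Northfield
Northfield wins overall and in every credit group — no reversal.

No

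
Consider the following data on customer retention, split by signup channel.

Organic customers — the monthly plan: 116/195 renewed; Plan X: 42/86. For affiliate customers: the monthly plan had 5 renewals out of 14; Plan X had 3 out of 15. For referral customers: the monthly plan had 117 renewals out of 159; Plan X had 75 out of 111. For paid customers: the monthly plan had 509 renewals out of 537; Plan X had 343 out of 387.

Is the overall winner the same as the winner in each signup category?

Yes

Organic: the monthly plan 116/195 = 59.5%, Plan X 42/86 = 48.8% → the monthly plan
Affiliate: the monthly plan 5/14 = 35.7%, Plan X 3/15 = 20.0% → the monthly plan
Referral: the monthly plan 117/159 = 73.6%, Plan X 75/111 = 67.6% → the monthly plan
Paid: the monthly plan 509/537 = 94.8%, Plan X 343/387 = 88.6% → the monthly plan
Overall: the monthly plan 747/905 = 82.5%, Plan X 463/599 = 77.3% → the monthly plan
The monthly plan wins overall and in every signup group — no reversal.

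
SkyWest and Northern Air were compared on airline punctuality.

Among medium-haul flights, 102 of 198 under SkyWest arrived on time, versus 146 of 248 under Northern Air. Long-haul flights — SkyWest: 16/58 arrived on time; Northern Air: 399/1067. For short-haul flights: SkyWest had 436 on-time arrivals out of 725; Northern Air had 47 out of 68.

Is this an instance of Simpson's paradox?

Yes

Medium-haul: SkyWest 102/198 = 51.5%, Northern Air 146/248 = 58.9% → Northern Air
Long-haul: SkyWest 16/58 = 27.6%, Northern Air 399/1067 = 37.4% → Northern Air
Short-haul: SkyWest 436/725 = 60.1%, Northern Air 47/68 = 69.1% → Northern Air
Overall: SkyWest 554/981 = 56.5%, Northern Air 592/1383 = 42.8% → SkyWest
Northern Air wins each route group but SkyWest wins overall — the comparison reverses. Northern Air's flights skew toward long-haul, which has a lower base rate.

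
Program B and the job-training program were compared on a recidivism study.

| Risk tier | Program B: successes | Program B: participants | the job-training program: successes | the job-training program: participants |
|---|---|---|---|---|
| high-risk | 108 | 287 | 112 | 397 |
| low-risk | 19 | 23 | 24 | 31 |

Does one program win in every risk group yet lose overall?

High-risk: Program B 108/287 = 37.6%, the job-training program 112/397 = 28.2% → Program B
Low-risk: Program B 19/23 = 82.6%, the job-training program 24/31 = 77.4% → Program B
Overall: Program B 127/310 = 41.0%, the job-training program 136/428 = 31.8% → Program B
Program B wins overall and in every risk group — no reversal.

No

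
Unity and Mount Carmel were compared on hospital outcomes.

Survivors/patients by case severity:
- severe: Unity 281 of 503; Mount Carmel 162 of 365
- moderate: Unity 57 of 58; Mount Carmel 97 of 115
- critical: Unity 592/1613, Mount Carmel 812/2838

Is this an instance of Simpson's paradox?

No

Severe: Unity 281/503 = 55.9%, Mount Carmel 162/365 = 44.4% → Unity
Moderate: Unity 57/58 = 98.3%, Mount Carmel 97/115 = 84.3% → Unity
Critical: Unity 592/1613 = 36.7%, Mount Carmel 812/2838 = 28.6% → Unity
Overall: Unity 930/2174 = 42.8%, Mount Carmel 1071/3318 = 32.3% → Unity
Unity wins overall and in every case group — no reversal.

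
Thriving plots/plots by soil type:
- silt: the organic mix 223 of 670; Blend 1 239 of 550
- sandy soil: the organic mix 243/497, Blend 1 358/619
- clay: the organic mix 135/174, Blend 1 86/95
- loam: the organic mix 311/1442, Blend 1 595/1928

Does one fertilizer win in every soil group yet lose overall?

Silt: the organic mix 223/670 = 33.3%, Blend 1 239/550 = 43.5% → Blend 1
Sandy soil: the organic mix 243/497 = 48.9%, Blend 1 358/619 = 57.8% → Blend 1
Clay: the organic mix 135/174 = 77.6%, Blend 1 86/95 = 90.5% → Blend 1
Loam: the organic mix 311/1442 = 21.6%, Blend 1 595/1928 = 30.9% → Blend 1
Overall: the organic mix 912/2783 = 32.8%, Blend 1 1278/3192 = 40.0% → Blend 1
Blend 1 wins overall and in every soil group — no reversal.

No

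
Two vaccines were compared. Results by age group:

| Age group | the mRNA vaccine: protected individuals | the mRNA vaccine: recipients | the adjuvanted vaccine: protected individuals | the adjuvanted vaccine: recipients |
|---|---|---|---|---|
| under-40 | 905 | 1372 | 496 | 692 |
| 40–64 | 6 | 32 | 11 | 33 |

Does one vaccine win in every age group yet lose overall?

Under-40: the mRNA vaccine 905/1372 = 66.0%, the adjuvanted vaccine 496/692 = 71.7% → the adjuvanted vaccine
40–64: the mRNA vaccine 6/32 = 18.8%, the adjuvanted vaccine 11/33 = 33.3% → the adjuvanted vaccine
Overall: the mRNA vaccine 911/1404 = 64.9%, the adjuvanted vaccine 507/725 = 69.9% → the adjuvanted vaccine
The adjuvanted vaccine wins overall and in every age group — no reversal.

No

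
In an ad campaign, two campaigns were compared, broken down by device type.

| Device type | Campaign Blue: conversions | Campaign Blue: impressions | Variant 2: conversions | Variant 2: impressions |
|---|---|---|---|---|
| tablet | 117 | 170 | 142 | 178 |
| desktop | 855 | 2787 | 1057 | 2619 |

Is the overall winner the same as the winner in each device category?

Yes

Tablet: Campaign Blue 117/170 = 68.8%, Variant 2 142/178 = 79.8% → Variant 2
Desktop: Campaign Blue 855/2787 = 30.7%, Variant 2 1057/2619 = 40.4% → Variant 2
Overall: Campaign Blue 972/2957 = 32.9%, Variant 2 1199/2797 = 42.9% → Variant 2
Variant 2 wins overall and in every device group — no reversal.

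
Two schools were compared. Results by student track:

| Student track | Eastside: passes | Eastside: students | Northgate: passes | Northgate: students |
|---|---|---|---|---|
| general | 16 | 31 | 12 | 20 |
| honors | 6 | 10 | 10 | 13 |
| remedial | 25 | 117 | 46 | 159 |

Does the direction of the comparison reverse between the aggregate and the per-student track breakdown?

General: Eastside 16/31 = 51.6%, Northgate 12/20 = 60.0% → Northgate
Honors: Eastside 6/10 = 60.0%, Northgate 10/13 = 76.9% → Northgate
Remedial: Eastside 25/117 = 21.4%, Northgate 46/159 = 28.9% → Northgate
Overall: Eastside 47/158 = 29.7%, Northgate 68/192 = 35.4% → Northgate
Northgate wins overall and in every student group — no reversal.

No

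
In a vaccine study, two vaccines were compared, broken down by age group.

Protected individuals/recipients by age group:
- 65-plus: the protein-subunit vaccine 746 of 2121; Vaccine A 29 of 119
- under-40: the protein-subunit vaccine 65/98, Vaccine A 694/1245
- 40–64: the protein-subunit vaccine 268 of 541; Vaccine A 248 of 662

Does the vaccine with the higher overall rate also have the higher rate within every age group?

65-plus: the protein-subunit vaccine 746/2121 = 35.2%, Vaccine A 29/119 = 24.4% → the protein-subunit vaccine
Under-40: the protein-subunit vaccine 65/98 = 66.3%, Vaccine A 694/1245 = 55.7% → the protein-subunit vaccine
40–64: the protein-subunit vaccine 268/541 = 49.5%, Vaccine A 248/662 = 37.5% → the protein-subunit vaccine
Overall: the protein-subunit vaccine 1079/2760 = 39.1%, Vaccine A 971/2026 = 47.9% → Vaccine A
The protein-subunit vaccine wins each age group but Vaccine A wins overall — the comparison reverses. The protein-subunit vaccine's recipients skew toward 65-plus, which has a lower base rate.

No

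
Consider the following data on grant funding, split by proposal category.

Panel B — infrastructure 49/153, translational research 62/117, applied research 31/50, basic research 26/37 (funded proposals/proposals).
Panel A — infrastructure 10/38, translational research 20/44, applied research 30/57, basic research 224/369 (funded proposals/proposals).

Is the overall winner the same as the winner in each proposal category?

No

Infrastructure: Panel B 49/153 = 32.0%, Panel A 10/38 = 26.3% → Panel B
Translational research: Panel B 62/117 = 53.0%, Panel A 20/44 = 45.5% → Panel B
Applied research: Panel B 31/50 = 62.0%, Panel A 30/57 = 52.6% → Panel B
Basic research: Panel B 26/37 = 70.3%, Panel A 224/369 = 60.7% → Panel B
Overall: Panel B 168/357 = 47.1%, Panel A 284/508 = 55.9% → Panel A
Panel B wins each proposal group but Panel A wins overall — the comparison reverses. Panel B's proposals skew toward infrastructure, which has a lower base rate.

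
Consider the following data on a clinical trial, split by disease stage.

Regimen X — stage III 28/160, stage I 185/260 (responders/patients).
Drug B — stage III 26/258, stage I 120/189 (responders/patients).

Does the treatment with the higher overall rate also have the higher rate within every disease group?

Stage III: Regimen X 28/160 = 17.5%, Drug B 26/258 = 10.1% → Regimen X
Stage I: Regimen X 185/260 = 71.2%, Drug B 120/189 = 63.5% → Regimen X
Overall: Regimen X 213/420 = 50.7%, Drug B 146/447 = 32.7% → Regimen X
Regimen X wins overall and in every disease group — no reversal.

Yes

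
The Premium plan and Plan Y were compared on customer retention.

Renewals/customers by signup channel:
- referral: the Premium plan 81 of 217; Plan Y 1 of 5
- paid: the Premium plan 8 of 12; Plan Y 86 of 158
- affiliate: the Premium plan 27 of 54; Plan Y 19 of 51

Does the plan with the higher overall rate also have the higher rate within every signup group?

No

Referral: the Premium plan 81/217 = 37.3%, Plan Y 1/5 = 20.0% → the Premium plan
Paid: the Premium plan 8/12 = 66.7%, Plan Y 86/158 = 54.4% → the Premium plan
Affiliate: the Premium plan 27/54 = 50.0%, Plan Y 19/51 = 37.3% → the Premium plan
Overall: the Premium plan 116/283 = 41.0%, Plan Y 106/214 = 49.5% → Plan Y
The Premium plan wins each signup group but Plan Y wins overall — the comparison reverses. The Premium plan's customers skew toward referral, which has a lower base rate.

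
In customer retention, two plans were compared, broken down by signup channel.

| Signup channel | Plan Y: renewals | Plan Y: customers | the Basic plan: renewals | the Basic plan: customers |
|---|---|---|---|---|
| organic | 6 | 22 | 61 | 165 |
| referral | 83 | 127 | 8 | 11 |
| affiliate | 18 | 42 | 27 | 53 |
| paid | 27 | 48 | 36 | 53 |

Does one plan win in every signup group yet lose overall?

Organic: Plan Y 6/22 = 27.3%, the Basic plan 61/165 = 37.0% → the Basic plan
Referral: Plan Y 83/127 = 65.4%, the Basic plan 8/11 = 72.7% → the Basic plan
Affiliate: Plan Y 18/42 = 42.9%, the Basic plan 27/53 = 50.9% → the Basic plan
Paid: Plan Y 27/48 = 56.2%, the Basic plan 36/53 = 67.9% → the Basic plan
Overall: Plan Y 134/239 = 56.1%, the Basic plan 132/282 = 46.8% → Plan Y
The Basic plan wins each signup group but Plan Y wins overall — the comparison reverses. The Basic plan's customers skew toward organic, which has a lower base rate.

Yes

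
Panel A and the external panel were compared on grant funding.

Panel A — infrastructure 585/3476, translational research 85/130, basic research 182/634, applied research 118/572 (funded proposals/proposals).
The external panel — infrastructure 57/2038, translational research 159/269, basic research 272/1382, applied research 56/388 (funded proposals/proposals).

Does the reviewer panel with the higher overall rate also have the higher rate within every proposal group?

Infrastructure: Panel A 585/3476 = 16.8%, the external panel 57/2038 = 2.8% → Panel A
Translational research: Panel A 85/130 = 65.4%, the external panel 159/269 = 59.1% → Panel A
Basic research: Panel A 182/634 = 28.7%, the external panel 272/1382 = 19.7% → Panel A
Applied research: Panel A 118/572 = 20.6%, the external panel 56/388 = 14.4% → Panel A
Overall: Panel A 970/4812 = 20.2%, the external panel 544/4077 = 13.3% → Panel A
Panel A wins overall and in every proposal group — no reversal.

Yes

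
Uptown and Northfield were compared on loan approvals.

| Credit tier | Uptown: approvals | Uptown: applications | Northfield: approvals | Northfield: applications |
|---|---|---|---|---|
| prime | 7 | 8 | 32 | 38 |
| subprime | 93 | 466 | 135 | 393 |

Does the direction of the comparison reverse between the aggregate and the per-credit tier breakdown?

Prime: Uptown 7/8 = 87.5%, Northfield 32/38 = 84.2% → Uptown
Subprime: Uptown 93/466 = 20.0%, Northfield 135/393 = 34.4% → Northfield
Overall: Uptown 100/474 = 21.1%, Northfield 167/431 = 38.7% → Northfield
Neither sweeps: Uptown wins 1 of 2 groups, Northfield wins 1. Northfield wins overall but not every group — no Simpson reversal.

No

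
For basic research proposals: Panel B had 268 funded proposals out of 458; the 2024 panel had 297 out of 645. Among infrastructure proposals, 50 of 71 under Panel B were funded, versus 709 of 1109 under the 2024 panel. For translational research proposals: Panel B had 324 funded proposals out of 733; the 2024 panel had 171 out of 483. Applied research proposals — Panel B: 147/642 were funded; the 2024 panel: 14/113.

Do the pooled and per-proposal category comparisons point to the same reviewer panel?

No

Basic research: Panel B 268/458 = 58.5%, the 2024 panel 297/645 = 46.0% → Panel B
Infrastructure: Panel B 50/71 = 70.4%, the 2024 panel 709/1109 = 63.9% → Panel B
Translational research: Panel B 324/733 = 44.2%, the 2024 panel 171/483 = 35.4% → Panel B
Applied research: Panel B 147/642 = 22.9%, the 2024 panel 14/113 = 12.4% → Panel B
Overall: Panel B 789/1904 = 41.4%, the 2024 panel 1191/2350 = 50.7% → the 2024 panel
Panel B wins each proposal group but the 2024 panel wins overall — the comparison reverses. Panel B's proposals skew toward applied research, which has a lower base rate.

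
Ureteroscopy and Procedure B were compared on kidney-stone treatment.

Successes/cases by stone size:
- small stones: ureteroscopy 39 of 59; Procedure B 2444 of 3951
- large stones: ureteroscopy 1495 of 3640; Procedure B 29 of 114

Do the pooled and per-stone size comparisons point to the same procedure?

No

Small stones: ureteroscopy 39/59 = 66.1%, Procedure B 2444/3951 = 61.9% → ureteroscopy
Large stones: ureteroscopy 1495/3640 = 41.1%, Procedure B 29/114 = 25.4% → ureteroscopy
Overall: ureteroscopy 1534/3699 = 41.5%, Procedure B 2473/4065 = 60.8% → Procedure B
Ureteroscopy wins each stone group but Procedure B wins overall — the comparison reverses. Ureteroscopy's cases skew toward large stones, which has a lower base rate.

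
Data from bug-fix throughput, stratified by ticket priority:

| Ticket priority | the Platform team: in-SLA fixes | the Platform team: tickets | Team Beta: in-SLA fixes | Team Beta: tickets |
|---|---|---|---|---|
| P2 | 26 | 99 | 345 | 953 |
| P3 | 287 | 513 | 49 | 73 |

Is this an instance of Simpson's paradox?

Yes

P2: the Platform team 26/99 = 26.3%, Team Beta 345/953 = 36.2% → Team Beta
P3: the Platform team 287/513 = 55.9%, Team Beta 49/73 = 67.1% → Team Beta
Overall: the Platform team 313/612 = 51.1%, Team Beta 394/1026 = 38.4% → the Platform team
Team Beta wins each ticket group but the Platform team wins overall — the comparison reverses. Team Beta's tickets skew toward P2, which has a lower base rate.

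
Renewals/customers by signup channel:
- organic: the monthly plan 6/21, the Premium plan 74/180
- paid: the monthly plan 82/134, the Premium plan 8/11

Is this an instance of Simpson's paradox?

Yes

Organic: the monthly plan 6/21 = 28.6%, the Premium plan 74/180 = 41.1% → the Premium plan
Paid: the monthly plan 82/134 = 61.2%, the Premium plan 8/11 = 72.7% → the Premium plan
Overall: the monthly plan 88/155 = 56.8%, the Premium plan 82/191 = 42.9% → the monthly plan
The Premium plan wins each signup group but the monthly plan wins overall — the comparison reverses. The Premium plan's customers skew toward organic, which has a lower base rate.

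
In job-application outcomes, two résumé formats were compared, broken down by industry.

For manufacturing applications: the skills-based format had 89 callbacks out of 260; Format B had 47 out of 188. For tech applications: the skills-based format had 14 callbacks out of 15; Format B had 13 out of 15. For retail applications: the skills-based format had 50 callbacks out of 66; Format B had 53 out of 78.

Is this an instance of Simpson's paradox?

No

Manufacturing: the skills-based format 89/260 = 34.2%, Format B 47/188 = 25.0% → the skills-based format
Tech: the skills-based format 14/15 = 93.3%, Format B 13/15 = 86.7% → the skills-based format
Retail: the skills-based format 50/66 = 75.8%, Format B 53/78 = 67.9% → the skills-based format
Overall: the skills-based format 153/341 = 44.9%, Format B 113/281 = 40.2% → the skills-based format
The skills-based format wins overall and in every industry group — no reversal.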